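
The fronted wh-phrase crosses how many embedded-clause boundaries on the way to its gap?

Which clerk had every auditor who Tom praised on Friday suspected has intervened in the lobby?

1

"which clerk" is extracted from the subject of "intervened".
Boundaries crossed, outermost first: [Ø] — 1 in total.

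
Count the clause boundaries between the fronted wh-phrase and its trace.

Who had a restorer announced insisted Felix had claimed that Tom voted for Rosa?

1

"who" is extracted from the subject of "insisted".
Boundaries crossed, outermost first: [Ø] — 1 in total.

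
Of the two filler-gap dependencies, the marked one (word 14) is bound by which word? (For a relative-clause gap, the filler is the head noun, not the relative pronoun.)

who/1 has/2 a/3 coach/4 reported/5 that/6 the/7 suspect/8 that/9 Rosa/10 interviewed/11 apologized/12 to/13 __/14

The marked gap is the object of the preposition "to" of "apologized".
Its filler is the fronted wh-phrase "who", at word 1.
(The other dependency links word 8 to a gap after word 11.)

1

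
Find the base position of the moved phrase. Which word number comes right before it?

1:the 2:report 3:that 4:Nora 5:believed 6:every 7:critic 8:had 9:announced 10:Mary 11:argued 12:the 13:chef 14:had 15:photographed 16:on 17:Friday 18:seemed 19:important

The displaced element is "the report" (word 2).
It is linked across 3 clause boundaries (Ø → Ø → Ø).
It functions as the direct object of "photographed", so the gap sits immediately after word 15 ("photographed").
Base order: Nora believed every critic had announced Mary argued the chef had photographed the report on Friday.

15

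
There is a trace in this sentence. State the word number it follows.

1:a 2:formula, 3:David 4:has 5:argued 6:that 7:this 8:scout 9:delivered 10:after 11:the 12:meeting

9

The displaced element is "a formula" (word 2).
It is linked across 1 clause boundary (that).
It functions as the direct object of "delivered", so the gap sits immediately after word 9 ("delivered").
Base order: David has argued that this scout delivered a formula after the meeting.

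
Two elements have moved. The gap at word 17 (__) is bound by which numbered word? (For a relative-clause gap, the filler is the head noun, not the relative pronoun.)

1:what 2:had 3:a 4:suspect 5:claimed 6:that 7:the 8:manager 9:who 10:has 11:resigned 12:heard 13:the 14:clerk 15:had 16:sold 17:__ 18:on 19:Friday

The marked gap is the direct object of "sold".
Its filler is the fronted wh-phrase "what", at word 1.
(The other dependency links word 8 to a gap after word 9.)

1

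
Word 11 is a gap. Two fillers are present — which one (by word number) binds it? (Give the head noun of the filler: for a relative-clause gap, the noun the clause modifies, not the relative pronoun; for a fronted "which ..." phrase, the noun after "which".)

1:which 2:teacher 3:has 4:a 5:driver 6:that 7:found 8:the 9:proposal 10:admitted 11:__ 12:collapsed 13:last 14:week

2

The marked gap is the subject of "collapsed".
Its filler is the fronted wh-phrase "which teacher", at word 2.
(The other dependency links word 5 to a gap after word 6.)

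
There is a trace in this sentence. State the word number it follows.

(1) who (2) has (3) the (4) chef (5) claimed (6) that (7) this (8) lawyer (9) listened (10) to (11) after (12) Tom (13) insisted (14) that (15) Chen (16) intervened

10

The displaced element is "who" (word 1).
It is linked across 1 clause boundary (that).
It functions as the object of the preposition "to" of "listened", so the gap sits immediately after word 10 ("to").
Base order: The chef has claimed that this lawyer listened to who after Tom insisted that Chen intervened.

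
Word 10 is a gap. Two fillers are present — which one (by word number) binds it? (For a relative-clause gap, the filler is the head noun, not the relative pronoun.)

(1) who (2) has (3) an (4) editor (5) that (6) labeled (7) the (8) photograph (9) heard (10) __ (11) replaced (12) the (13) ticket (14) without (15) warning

The marked gap is the subject of "replaced".
Its filler is the fronted wh-phrase "who", at word 1.
(The other dependency links word 4 to a gap after word 5.)

1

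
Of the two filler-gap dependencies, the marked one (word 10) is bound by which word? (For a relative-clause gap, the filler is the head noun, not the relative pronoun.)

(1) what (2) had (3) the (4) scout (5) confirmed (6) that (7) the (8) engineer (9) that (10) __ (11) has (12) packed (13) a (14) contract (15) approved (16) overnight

The marked gap is inside the relative clause, the subject of "packed".
Its filler is the head noun "engineer" (via "that"), at word 8.
(The other dependency links word 1 to a gap after word 15.)

8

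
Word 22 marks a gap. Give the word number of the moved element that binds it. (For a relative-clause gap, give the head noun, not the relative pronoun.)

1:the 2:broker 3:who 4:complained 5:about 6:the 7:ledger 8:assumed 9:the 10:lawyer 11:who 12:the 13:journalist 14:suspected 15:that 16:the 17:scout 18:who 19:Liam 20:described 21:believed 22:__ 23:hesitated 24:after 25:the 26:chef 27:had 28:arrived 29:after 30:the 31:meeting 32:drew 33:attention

The gap at 22 is the subject of "hesitated", inside a relative clause.
The relative pronoun is "who" (word 11); it is bound by the head noun immediately before it.
Its filler is the head noun "lawyer", at word 10.

10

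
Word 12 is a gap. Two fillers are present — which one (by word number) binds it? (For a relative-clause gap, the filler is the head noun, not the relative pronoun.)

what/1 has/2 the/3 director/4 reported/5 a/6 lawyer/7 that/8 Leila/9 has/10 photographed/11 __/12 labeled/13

The marked gap is inside the relative clause, the direct object of "photographed".
Its filler is the head noun "lawyer" (via "that"), at word 7.
(The other dependency links word 1 to a gap after word 13.)

7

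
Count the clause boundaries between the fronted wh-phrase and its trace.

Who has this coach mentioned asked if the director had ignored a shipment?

"who" is extracted from the subject of "asked".
Boundaries crossed, outermost first: [Ø] — 1 in total.

1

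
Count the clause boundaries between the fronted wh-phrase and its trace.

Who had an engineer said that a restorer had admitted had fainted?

"who" is extracted from the subject of "fainted".
Boundaries crossed, outermost first: [that], [Ø] — 2 in total.

2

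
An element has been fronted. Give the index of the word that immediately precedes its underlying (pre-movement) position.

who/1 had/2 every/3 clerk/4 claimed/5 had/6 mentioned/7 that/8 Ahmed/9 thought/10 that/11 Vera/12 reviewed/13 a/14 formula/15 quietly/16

5

The displaced element is "who" (word 1).
It is linked across 1 clause boundary (Ø).
It functions as the subject of "mentioned", so the gap sits immediately after word 5 ("claimed").
Base order: Every clerk had claimed that who had mentioned that Ahmed thought that Vera reviewed a formula quietly.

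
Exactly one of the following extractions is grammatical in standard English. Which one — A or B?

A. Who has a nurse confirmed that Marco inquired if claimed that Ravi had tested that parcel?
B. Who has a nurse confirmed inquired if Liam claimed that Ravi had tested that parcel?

B

In A, the wh-phrase is extracted from inside a wh-island (introduced by "if"), which blocks movement.
In B, the extraction path crosses only that-complement boundaries, which are transparent.
So B is grammatical.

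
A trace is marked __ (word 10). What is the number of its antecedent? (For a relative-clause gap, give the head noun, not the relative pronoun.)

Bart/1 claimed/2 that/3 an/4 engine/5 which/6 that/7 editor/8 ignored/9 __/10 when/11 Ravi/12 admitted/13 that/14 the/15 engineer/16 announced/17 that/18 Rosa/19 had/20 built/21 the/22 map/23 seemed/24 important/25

5

The gap at 10 is the object of "ignored", inside a relative clause.
The relative pronoun is "which" (word 6); it is bound by the head noun immediately before it.
Its filler is the head noun "engine", at word 5.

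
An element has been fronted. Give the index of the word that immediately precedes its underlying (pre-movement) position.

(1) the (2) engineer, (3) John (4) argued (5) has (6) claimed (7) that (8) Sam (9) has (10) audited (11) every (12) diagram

4

The displaced element is "the engineer" (word 2).
It is linked across 1 clause boundary (Ø).
It functions as the subject of "claimed", so the gap sits immediately after word 4 ("argued").
Base order: John argued the engineer has claimed that Sam has audited every diagram.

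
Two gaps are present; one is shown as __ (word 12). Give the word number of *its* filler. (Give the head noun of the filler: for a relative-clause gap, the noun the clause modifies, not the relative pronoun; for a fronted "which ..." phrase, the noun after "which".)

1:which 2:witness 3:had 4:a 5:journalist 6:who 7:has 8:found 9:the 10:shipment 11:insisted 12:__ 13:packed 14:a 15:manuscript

The marked gap is the subject of "packed".
Its filler is the fronted wh-phrase "which witness", at word 2.
(The other dependency links word 5 to a gap after word 6.)

2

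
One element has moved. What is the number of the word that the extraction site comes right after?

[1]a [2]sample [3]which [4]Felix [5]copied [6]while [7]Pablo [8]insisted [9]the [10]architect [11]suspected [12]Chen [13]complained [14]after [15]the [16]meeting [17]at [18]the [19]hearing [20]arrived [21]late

The displaced element is "a sample" (word 2).
It functions as the direct object of "copied", so the gap sits immediately after word 5 ("copied").
Base order: Felix copied a sample while Pablo insisted the architect suspected Chen complained after the meeting at the hearing.

5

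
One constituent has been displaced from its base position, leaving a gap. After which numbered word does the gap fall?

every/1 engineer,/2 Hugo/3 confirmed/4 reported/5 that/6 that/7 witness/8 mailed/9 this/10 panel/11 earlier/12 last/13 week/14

4

The displaced element is "every engineer" (word 2).
It is linked across 1 clause boundary (Ø).
It functions as the subject of "reported", so the gap sits immediately after word 4 ("confirmed").
Base order: Hugo confirmed every engineer reported that that witness mailed this panel earlier last week.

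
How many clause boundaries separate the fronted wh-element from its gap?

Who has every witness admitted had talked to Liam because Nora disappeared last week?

1

"who" is extracted from the subject of "talked".
Boundaries crossed, outermost first: [Ø] — 1 in total.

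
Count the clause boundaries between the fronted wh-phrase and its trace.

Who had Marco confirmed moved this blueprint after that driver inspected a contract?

1

"who" is extracted from the subject of "moved".
Boundaries crossed, outermost first: [Ø] — 1 in total.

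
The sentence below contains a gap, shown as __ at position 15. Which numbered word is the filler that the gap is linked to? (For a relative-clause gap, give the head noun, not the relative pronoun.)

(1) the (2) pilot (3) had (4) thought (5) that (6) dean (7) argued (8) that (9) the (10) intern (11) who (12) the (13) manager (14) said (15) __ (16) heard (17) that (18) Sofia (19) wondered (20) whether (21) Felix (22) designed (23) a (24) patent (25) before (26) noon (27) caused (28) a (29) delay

10

The gap at 15 is the subject of "heard", inside a relative clause.
The relative pronoun is "who" (word 11); it is bound by the head noun immediately before it.
Its filler is the head noun "intern", at word 10.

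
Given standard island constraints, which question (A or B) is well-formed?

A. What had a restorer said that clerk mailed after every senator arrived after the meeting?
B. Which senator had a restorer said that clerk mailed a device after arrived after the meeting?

A

In B, the wh-phrase is extracted from inside an adjunct island (introduced by "after"), which blocks movement.
In A, the extraction path crosses only that-complement boundaries, which are transparent.
So A is grammatical.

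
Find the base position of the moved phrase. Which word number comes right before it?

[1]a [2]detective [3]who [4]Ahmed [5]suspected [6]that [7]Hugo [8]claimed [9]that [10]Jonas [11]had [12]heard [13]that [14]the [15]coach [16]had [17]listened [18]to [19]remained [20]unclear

The displaced element is "a detective" (word 2).
It is linked across 3 clause boundaries (that → that → that).
It functions as the object of the preposition "to" of "listened", so the gap sits immediately after word 18 ("to").
Base order: Ahmed suspected that Hugo claimed that Jonas had heard that the coach had listened to a detective.

18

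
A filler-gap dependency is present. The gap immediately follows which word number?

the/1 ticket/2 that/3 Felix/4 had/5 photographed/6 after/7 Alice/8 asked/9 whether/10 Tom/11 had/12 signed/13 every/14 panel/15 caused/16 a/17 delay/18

6

The displaced element is "the ticket" (word 2).
It functions as the direct object of "photographed", so the gap sits immediately after word 6 ("photographed").
Base order: Felix had photographed the ticket after Alice asked whether Tom had signed every panel.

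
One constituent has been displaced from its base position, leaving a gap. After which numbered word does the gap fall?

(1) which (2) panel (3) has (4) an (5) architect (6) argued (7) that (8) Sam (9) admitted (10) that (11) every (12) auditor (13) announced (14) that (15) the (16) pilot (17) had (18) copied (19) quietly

The displaced element is "which panel" (word 2).
It is linked across 3 clause boundaries (that → that → that).
It functions as the direct object of "copied", so the gap sits immediately after word 18 ("copied").
Base order: An architect has argued that Sam admitted that every auditor announced that the pilot had copied which panel quietly.

18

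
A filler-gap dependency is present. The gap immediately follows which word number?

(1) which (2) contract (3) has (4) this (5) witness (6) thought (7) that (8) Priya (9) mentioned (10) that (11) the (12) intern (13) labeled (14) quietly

The displaced element is "which contract" (word 2).
It is linked across 2 clause boundaries (that → that).
It functions as the direct object of "labeled", so the gap sits immediately after word 13 ("labeled").
Base order: This witness has thought that Priya mentioned that the intern labeled which contract quietly.

13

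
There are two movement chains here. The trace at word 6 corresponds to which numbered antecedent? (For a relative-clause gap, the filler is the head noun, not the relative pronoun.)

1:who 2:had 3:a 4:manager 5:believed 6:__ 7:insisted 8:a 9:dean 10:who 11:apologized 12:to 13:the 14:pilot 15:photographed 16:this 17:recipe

1

The marked gap is the subject of "insisted".
Its filler is the fronted wh-phrase "who", at word 1.
(The other dependency links word 9 to a gap after word 10.)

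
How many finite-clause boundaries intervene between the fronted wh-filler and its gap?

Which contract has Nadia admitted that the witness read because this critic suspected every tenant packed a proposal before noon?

1

"which contract" is extracted from the object of "read".
Boundaries crossed, outermost first: [that] — 1 in total.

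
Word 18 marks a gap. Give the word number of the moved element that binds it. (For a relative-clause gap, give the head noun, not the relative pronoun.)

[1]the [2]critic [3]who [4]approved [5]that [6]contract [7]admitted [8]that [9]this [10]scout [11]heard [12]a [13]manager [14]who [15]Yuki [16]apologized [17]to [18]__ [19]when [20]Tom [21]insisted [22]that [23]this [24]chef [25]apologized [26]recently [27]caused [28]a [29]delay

The gap at 18 is the prepositional object of "apologized", inside a relative clause.
The relative pronoun is "who" (word 14); it is bound by the head noun immediately before it.
Its filler is the head noun "manager", at word 13.

13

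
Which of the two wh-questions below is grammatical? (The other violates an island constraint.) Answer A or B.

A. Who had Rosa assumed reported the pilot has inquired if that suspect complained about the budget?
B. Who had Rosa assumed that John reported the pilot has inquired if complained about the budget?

In B, the wh-phrase is extracted from inside a wh-island (introduced by "if"), which blocks movement.
In A, the extraction path crosses only that-complement boundaries, which are transparent.
So A is grammatical.

A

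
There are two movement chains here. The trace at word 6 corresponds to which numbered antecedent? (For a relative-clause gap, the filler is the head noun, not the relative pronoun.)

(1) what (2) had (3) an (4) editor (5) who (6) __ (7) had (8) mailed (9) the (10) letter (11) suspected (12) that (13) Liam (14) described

4

The marked gap is inside the relative clause, the subject of "mailed".
Its filler is the head noun "editor" (via "who"), at word 4.
(The other dependency links word 1 to a gap after word 14.)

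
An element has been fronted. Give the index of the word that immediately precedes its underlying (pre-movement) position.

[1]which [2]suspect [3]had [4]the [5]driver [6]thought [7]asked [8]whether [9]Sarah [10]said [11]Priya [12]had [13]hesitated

6

The displaced element is "which suspect" (word 2).
It is linked across 1 clause boundary (Ø).
It functions as the subject of "asked", so the gap sits immediately after word 6 ("thought").
Base order: The driver had thought that which suspect asked whether Sarah said Priya had hesitated.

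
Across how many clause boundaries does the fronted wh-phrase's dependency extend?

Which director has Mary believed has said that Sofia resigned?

"which director" is extracted from the subject of "said".
Boundaries crossed, outermost first: [Ø] — 1 in total.

1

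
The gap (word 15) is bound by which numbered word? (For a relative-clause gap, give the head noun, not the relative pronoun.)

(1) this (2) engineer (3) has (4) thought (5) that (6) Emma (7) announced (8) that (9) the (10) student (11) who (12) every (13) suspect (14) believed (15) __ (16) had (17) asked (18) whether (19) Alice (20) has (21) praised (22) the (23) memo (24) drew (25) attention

The gap at 15 is the subject of "asked", inside a relative clause.
The relative pronoun is "who" (word 11); it is bound by the head noun immediately before it.
Its filler is the head noun "student", at word 10.

10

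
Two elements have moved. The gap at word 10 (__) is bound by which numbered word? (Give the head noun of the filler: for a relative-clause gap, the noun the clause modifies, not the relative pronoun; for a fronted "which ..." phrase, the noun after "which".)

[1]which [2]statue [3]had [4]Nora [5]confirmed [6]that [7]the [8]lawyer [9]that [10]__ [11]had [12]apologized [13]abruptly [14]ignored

The marked gap is inside the relative clause, the subject of "apologized".
Its filler is the head noun "lawyer" (via "that"), at word 8.
(The other dependency links word 2 to a gap after word 14.)

8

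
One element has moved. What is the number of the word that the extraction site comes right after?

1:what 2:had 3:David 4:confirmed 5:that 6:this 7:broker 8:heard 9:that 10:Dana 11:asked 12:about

The displaced element is "what" (word 1).
It is linked across 2 clause boundaries (that → that).
It functions as the object of the preposition "about" of "asked", so the gap sits immediately after word 12 ("about").
Base order: David had confirmed that this broker heard that Dana asked about what.

12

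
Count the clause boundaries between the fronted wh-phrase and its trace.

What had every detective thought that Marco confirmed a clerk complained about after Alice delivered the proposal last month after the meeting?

"what" is extracted from the PP object of "complained".
Boundaries crossed, outermost first: [that], [Ø] — 2 in total.

2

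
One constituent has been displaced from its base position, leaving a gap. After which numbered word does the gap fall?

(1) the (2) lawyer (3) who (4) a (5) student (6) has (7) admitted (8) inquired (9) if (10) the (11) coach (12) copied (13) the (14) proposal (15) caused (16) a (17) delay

The displaced element is "the lawyer" (word 2).
It is linked across 1 clause boundary (Ø).
It functions as the subject of "inquired", so the gap sits immediately after word 7 ("admitted").
Base order: A student has admitted the lawyer inquired if the coach copied the proposal.

7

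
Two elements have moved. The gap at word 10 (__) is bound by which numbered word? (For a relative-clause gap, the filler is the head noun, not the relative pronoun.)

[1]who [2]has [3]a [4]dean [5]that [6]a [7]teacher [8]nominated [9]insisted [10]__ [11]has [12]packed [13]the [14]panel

1

The marked gap is the subject of "packed".
Its filler is the fronted wh-phrase "who", at word 1.
(The other dependency links word 4 to a gap after word 8.)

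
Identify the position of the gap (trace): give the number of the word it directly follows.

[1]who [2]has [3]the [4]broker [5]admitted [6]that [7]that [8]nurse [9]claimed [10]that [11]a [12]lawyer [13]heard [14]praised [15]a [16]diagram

13

The displaced element is "who" (word 1).
It is linked across 3 clause boundaries (that → that → Ø).
It functions as the subject of "praised", so the gap sits immediately after word 13 ("heard").
Base order: The broker has admitted that that nurse claimed that a lawyer heard who praised a diagram.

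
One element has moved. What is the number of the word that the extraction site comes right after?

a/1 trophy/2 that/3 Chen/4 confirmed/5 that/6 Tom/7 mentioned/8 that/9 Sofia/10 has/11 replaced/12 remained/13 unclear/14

12

The displaced element is "a trophy" (word 2).
It is linked across 2 clause boundaries (that → that).
It functions as the direct object of "replaced", so the gap sits immediately after word 12 ("replaced").
Base order: Chen confirmed that Tom mentioned that Sofia has replaced a trophy.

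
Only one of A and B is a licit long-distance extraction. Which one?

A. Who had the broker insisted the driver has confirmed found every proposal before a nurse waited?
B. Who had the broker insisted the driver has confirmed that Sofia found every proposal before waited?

In B, the wh-phrase is extracted from inside an adjunct island (introduced by "before"), which blocks movement.
In A, the extraction path crosses only that-complement boundaries, which are transparent.
So A is grammatical.

A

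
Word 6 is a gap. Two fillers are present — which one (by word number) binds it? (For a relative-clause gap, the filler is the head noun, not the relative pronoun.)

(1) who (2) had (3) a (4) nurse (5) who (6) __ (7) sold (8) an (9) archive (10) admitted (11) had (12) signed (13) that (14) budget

The marked gap is inside the relative clause, the subject of "sold".
Its filler is the head noun "nurse" (via "who"), at word 4.
(The other dependency links word 1 to a gap after word 10.)

4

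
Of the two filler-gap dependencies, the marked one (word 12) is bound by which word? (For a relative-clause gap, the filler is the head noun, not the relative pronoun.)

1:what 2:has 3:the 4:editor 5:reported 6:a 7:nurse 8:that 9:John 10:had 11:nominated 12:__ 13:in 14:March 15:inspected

The marked gap is inside the relative clause, the direct object of "nominated".
Its filler is the head noun "nurse" (via "that"), at word 7.
(The other dependency links word 1 to a gap after word 15.)

7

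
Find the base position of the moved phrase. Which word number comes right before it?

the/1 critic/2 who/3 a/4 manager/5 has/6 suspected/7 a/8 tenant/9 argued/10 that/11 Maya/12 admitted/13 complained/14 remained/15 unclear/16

The displaced element is "the critic" (word 2).
It is linked across 3 clause boundaries (Ø → that → Ø).
It functions as the subject of "complained", so the gap sits immediately after word 13 ("admitted").
Base order: A manager has suspected a tenant argued that Maya admitted that the critic complained.

13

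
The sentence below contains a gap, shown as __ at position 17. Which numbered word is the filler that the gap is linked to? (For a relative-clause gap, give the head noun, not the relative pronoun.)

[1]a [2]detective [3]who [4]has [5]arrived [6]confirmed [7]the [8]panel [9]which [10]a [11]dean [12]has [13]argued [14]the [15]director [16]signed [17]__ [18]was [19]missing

8

The gap at 17 is the object of "signed", inside a relative clause.
The relative pronoun is "which" (word 9); it is bound by the head noun immediately before it.
Its filler is the head noun "panel", at word 8.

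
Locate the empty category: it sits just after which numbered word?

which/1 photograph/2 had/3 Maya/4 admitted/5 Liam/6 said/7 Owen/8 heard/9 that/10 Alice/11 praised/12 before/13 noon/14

The displaced element is "which photograph" (word 2).
It is linked across 3 clause boundaries (Ø → Ø → that).
It functions as the direct object of "praised", so the gap sits immediately after word 12 ("praised").
Base order: Maya had admitted Liam said Owen heard that Alice praised which photograph before noon.

12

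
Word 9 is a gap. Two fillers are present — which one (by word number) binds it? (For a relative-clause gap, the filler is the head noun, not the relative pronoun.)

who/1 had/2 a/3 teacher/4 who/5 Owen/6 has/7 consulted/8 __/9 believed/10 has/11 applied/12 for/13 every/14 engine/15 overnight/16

4

The marked gap is inside the relative clause, the direct object of "consulted".
Its filler is the head noun "teacher" (via "who"), at word 4.
(The other dependency links word 1 to a gap after word 10.)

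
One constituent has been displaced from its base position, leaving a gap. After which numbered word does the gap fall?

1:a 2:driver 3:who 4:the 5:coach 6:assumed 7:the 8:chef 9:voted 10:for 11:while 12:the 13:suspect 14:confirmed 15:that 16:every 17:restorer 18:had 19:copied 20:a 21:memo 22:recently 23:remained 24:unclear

The displaced element is "a driver" (word 2).
It is linked across 1 clause boundary (Ø).
It functions as the object of the preposition "for" of "voted", so the gap sits immediately after word 10 ("for").
Base order: The coach assumed the chef voted for a driver while the suspect confirmed that every restorer had copied a memo recently.

10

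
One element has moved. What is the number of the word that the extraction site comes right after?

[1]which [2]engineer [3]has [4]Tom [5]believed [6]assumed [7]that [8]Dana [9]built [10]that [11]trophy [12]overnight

5

The displaced element is "which engineer" (word 2).
It is linked across 1 clause boundary (Ø).
It functions as the subject of "assumed", so the gap sits immediately after word 5 ("believed").
Base order: Tom has believed which engineer assumed that Dana built that trophy overnight.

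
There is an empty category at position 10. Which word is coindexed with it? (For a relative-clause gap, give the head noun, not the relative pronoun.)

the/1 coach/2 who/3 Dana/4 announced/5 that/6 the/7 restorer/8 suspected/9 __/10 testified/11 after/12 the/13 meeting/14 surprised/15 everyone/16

2

The gap at 10 is the subject of "testified", inside a relative clause.
The relative pronoun is "who" (word 3); it is bound by the head noun immediately before it.
Its filler is the head noun "coach", at word 2.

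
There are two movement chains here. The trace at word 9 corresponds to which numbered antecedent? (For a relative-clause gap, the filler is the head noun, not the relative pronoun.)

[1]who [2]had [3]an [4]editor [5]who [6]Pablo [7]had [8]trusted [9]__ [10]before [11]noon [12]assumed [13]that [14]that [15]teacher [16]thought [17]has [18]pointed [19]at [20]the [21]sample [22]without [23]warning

The marked gap is inside the relative clause, the direct object of "trusted".
Its filler is the head noun "editor" (via "who"), at word 4.
(The other dependency links word 1 to a gap after word 16.)

4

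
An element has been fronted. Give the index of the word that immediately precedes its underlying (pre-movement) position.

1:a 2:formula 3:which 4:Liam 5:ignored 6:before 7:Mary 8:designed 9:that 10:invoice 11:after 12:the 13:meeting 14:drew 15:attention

5

The displaced element is "a formula" (word 2).
It functions as the direct object of "ignored", so the gap sits immediately after word 5 ("ignored").
Base order: Liam ignored a formula before Mary designed that invoice after the meeting.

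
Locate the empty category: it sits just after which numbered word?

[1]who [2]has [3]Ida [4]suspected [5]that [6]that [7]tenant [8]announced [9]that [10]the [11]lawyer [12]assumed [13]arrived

The displaced element is "who" (word 1).
It is linked across 3 clause boundaries (that → that → Ø).
It functions as the subject of "arrived", so the gap sits immediately after word 12 ("assumed").
Base order: Ida has suspected that that tenant announced that the lawyer assumed that who arrived.

12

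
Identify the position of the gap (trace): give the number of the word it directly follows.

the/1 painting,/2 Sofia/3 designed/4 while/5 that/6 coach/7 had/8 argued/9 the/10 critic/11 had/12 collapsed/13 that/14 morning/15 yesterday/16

4

The displaced element is "the painting" (word 2).
It functions as the direct object of "designed", so the gap sits immediately after word 4 ("designed").
Base order: Sofia designed the painting while that coach had argued the critic had collapsed that morning yesterday.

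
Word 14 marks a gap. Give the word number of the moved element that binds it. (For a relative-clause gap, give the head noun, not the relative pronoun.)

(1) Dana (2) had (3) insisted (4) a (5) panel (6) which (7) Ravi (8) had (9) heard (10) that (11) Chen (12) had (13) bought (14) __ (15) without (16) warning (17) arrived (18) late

5

The gap at 14 is the object of "bought", inside a relative clause.
The relative pronoun is "which" (word 6); it is bound by the head noun immediately before it.
Its filler is the head noun "panel", at word 5.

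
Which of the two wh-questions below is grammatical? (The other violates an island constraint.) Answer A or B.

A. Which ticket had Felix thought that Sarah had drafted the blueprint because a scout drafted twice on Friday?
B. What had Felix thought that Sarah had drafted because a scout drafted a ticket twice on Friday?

B

In A, the wh-phrase is extracted from inside an adjunct island (introduced by "because"), which blocks movement.
In B, the extraction path crosses only that-complement boundaries, which are transparent.
So B is grammatical.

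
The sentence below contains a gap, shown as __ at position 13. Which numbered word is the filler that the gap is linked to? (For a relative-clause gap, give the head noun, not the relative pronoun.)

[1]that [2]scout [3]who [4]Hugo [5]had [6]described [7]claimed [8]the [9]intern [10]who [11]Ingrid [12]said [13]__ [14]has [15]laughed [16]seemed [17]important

9

The gap at 13 is the subject of "laughed", inside a relative clause.
The relative pronoun is "who" (word 10); it is bound by the head noun immediately before it.
Its filler is the head noun "intern", at word 9.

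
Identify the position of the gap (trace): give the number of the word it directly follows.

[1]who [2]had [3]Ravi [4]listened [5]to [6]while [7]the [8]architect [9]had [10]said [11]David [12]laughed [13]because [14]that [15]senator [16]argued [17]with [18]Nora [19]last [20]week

5

The displaced element is "who" (word 1).
It functions as the object of the preposition "to" of "listened", so the gap sits immediately after word 5 ("to").
Base order: Ravi had listened to who while the architect had said David laughed because that senator argued with Nora last week.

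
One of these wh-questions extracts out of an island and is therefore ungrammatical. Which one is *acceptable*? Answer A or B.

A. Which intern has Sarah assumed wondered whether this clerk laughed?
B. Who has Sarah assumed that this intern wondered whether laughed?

In B, the wh-phrase is extracted from inside a wh-island (introduced by "whether"), which blocks movement.
In A, the extraction path crosses only that-complement boundaries, which are transparent.
So A is grammatical.

A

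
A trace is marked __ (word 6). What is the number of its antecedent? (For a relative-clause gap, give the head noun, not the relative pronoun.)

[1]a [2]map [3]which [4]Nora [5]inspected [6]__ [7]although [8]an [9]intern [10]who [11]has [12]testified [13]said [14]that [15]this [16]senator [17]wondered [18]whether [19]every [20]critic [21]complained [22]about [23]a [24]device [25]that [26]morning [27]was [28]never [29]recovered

2

The gap at 6 is the object of "inspected", inside a relative clause.
The relative pronoun is "which" (word 3); it is bound by the head noun immediately before it.
Its filler is the head noun "map", at word 2.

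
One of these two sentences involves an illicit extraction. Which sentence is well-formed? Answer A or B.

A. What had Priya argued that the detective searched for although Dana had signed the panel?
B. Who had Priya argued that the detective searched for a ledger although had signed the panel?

In B, the wh-phrase is extracted from inside an adjunct island (introduced by "although"), which blocks movement.
In A, the extraction path crosses only that-complement boundaries, which are transparent.
So A is grammatical.

A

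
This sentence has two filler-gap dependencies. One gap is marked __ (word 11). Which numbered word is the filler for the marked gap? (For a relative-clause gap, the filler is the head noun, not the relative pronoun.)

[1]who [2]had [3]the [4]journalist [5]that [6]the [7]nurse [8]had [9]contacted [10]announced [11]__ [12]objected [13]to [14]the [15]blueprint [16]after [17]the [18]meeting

1

The marked gap is the subject of "objected".
Its filler is the fronted wh-phrase "who", at word 1.
(The other dependency links word 4 to a gap after word 9.)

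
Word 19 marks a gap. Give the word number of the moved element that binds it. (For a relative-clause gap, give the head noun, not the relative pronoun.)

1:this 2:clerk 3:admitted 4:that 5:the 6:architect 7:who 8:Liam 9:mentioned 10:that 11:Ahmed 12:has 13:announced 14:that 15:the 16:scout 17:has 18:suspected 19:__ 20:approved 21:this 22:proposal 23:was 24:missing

The gap at 19 is the subject of "approved", inside a relative clause.
The relative pronoun is "who" (word 7); it is bound by the head noun immediately before it.
Its filler is the head noun "architect", at word 6.

6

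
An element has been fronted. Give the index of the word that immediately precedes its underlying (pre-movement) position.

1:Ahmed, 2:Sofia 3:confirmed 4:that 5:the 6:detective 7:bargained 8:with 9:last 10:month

8

The displaced element is "Ahmed" (word 1).
It is linked across 1 clause boundary (that).
It functions as the object of the preposition "with" of "bargained", so the gap sits immediately after word 8 ("with").
Base order: Sofia confirmed that the detective bargained with Ahmed last month.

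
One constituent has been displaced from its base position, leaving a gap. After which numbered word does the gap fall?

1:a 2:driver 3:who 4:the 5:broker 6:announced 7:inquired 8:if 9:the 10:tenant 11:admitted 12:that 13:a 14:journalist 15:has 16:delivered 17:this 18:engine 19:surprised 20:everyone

6

The displaced element is "a driver" (word 2).
It is linked across 1 clause boundary (Ø).
It functions as the subject of "inquired", so the gap sits immediately after word 6 ("announced").
Base order: The broker announced a driver inquired if the tenant admitted that a journalist has delivered this engine.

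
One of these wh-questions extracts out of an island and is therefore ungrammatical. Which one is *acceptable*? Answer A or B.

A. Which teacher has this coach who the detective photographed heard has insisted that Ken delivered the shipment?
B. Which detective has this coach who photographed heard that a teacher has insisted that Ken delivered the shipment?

A

In B, the wh-phrase is extracted from inside a complex-NP island (relative clause) (introduced by "who"), which blocks movement.
In A, the extraction path crosses only that-complement boundaries, which are transparent.
So A is grammatical.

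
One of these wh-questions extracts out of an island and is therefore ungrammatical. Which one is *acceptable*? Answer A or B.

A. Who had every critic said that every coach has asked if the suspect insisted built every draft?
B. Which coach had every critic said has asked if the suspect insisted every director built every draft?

In A, the wh-phrase is extracted from inside a wh-island (introduced by "if"), which blocks movement.
In B, the extraction path crosses only that-complement boundaries, which are transparent.
So B is grammatical.

B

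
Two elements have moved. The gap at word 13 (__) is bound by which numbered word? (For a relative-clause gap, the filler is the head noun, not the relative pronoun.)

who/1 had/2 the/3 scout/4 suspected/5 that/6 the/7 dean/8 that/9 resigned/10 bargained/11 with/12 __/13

1

The marked gap is the object of the preposition "with" of "bargained".
Its filler is the fronted wh-phrase "who", at word 1.
(The other dependency links word 8 to a gap after word 9.)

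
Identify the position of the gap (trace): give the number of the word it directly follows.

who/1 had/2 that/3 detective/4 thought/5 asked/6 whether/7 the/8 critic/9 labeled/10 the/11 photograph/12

The displaced element is "who" (word 1).
It is linked across 1 clause boundary (Ø).
It functions as the subject of "asked", so the gap sits immediately after word 5 ("thought").
Base order: That detective had thought that who asked whether the critic labeled the photograph.

5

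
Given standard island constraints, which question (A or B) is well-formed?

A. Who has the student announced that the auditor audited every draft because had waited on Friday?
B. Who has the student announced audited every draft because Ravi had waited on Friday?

In A, the wh-phrase is extracted from inside an adjunct island (introduced by "because"), which blocks movement.
In B, the extraction path crosses only that-complement boundaries, which are transparent.
So B is grammatical.

B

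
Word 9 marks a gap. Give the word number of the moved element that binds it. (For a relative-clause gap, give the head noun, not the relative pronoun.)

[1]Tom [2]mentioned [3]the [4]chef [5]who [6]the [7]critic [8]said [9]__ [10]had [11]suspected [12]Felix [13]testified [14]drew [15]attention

4

The gap at 9 is the subject of "suspected", inside a relative clause.
The relative pronoun is "who" (word 5); it is bound by the head noun immediately before it.
Its filler is the head noun "chef", at word 4.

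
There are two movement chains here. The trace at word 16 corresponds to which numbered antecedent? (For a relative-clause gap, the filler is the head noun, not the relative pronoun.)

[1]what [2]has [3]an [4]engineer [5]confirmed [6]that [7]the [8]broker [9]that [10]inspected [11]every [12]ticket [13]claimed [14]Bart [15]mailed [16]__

The marked gap is the direct object of "mailed".
Its filler is the fronted wh-phrase "what", at word 1.
(The other dependency links word 8 to a gap after word 9.)

1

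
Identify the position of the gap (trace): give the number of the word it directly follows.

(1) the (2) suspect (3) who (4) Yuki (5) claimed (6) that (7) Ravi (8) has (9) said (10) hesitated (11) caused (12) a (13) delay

9

The displaced element is "the suspect" (word 2).
It is linked across 2 clause boundaries (that → Ø).
It functions as the subject of "hesitated", so the gap sits immediately after word 9 ("said").
Base order: Yuki claimed that Ravi has said that the suspect hesitated.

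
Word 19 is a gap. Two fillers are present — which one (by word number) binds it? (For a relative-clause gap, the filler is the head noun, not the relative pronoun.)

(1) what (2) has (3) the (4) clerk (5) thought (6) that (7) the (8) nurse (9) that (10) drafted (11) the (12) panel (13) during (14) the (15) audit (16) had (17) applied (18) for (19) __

1

The marked gap is the object of the preposition "for" of "applied".
Its filler is the fronted wh-phrase "what", at word 1.
(The other dependency links word 8 to a gap after word 9.)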